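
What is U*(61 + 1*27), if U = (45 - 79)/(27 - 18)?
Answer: -2992/9 ≈ -332.44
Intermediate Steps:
U = -34/9 ≈ -3.7778
U*(61 + 1*27) = -34*(61 + 1*27)/9 = -34*(61 + 27)/9 = -34/9*88 = -2992/9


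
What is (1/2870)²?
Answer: 1/8236900 ≈ 1.2140e-7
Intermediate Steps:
(1/2870)² = 1/8236900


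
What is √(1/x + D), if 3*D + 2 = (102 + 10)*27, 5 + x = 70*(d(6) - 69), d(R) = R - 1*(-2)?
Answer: √81820631/285 ≈ 31.739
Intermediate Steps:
d(R) = 2 + R (d(R) = R + 2 = 2 + R)
x = -4275 (x = -5 + 70*((2 + 6) - 69) = -5 + 70*(8 - 69) = -5 + 70*(-61) = -5 - 4270 = -4275)
D = 3022/3 (D = -⅔ + ((102 + 10)*27)/3 = -⅔ + (112*27)/3 = -⅔ + (⅓)*3024 = -⅔ + 1008 = 3022/3 ≈ 1007.3)
√(1/x + D) = √(1/(-4275) + 3022/3) = √(-1/4275 + 3022/3) = √(4306349/4275) = √81820631/285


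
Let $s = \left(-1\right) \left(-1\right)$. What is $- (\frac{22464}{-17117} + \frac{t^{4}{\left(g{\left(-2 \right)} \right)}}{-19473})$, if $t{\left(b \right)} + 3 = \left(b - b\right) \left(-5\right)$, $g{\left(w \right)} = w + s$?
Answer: $\frac{146275983}{111106447} \approx 1.3165$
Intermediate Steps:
$s = 1$
$g{\left(w \right)} = 1 + w$ ($g{\left(w \right)} = w + 1 = 1 + w$)
$t{\left(b \right)} = -3$ ($t{\left(b \right)} = -3 + \left(b - b\right) \left(-5\right) = -3 + 0 \left(-5\right) = -3 + 0 = -3$)
$- (\frac{22464}{-17117} + \frac{t^{4}{\left(g{\left(-2 \right)} \right)}}{-19473}) = - (\frac{22464}{-17117} + \frac{\left(-3\right)^{4}}{-19473}) = - (22464 \left(- \frac{1}{17117}\right) + 81 \left(- \frac{1}{19473}\right)) = - (- \frac{22464}{17117} - \frac{27}{6491}) = \left(-1\right) \left(- \frac{146275983}{111106447}\right) = \frac{146275983}{111106447}$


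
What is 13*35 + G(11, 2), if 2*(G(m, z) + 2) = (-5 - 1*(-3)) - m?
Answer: 893/2 ≈ 446.50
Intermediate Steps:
G(m, z) = -3 - m/2 (G(m, z) = -2 + ((-5 - 1*(-3)) - m)/2 = -2 + ((-5 + 3) - m)/2 = -2 + (-2 - m)/2 = -2 + (-1 - m/2) = -3 - m/2)
13*35 + G(11, 2) = 13*35 + (-3 - ½*11) = 455 + (-3 - 11/2) = 455 - 17/2 = 893/2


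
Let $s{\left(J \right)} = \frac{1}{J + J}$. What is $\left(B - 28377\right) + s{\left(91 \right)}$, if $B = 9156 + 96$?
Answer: $- \frac{3480749}{182} \approx -19125.0$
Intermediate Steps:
$B = 9252$
$s{\left(J \right)} = \frac{1}{2 J}$
$\left(B - 28377\right) + s{\left(91 \right)} = \left(9252 - 28377\right) + \frac{1}{2 \cdot 91} = -19125 + \frac{1}{2} \cdot \frac{1}{91} = -19125 + \frac{1}{182} = - \frac{3480749}{182}$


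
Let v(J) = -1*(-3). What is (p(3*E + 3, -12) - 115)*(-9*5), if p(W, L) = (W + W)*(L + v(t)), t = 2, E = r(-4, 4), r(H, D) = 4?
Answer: 17325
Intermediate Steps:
E = 4
v(J) = 3
p(W, L) = 2*W*(3 + L) (p(W, L) = (W + W)*(L + 3) = (2*W)*(3 + L) = 2*W*(3 + L))
(p(3*E + 3, -12) - 115)*(-9*5) = (2*(3*4 + 3)*(3 - 12) - 115)*(-9*5) = (2*(12 + 3)*(-9) - 115)*(-45) = (2*15*(-9) - 115)*(-45) = (-270 - 115)*(-45) = -385*(-45) = 17325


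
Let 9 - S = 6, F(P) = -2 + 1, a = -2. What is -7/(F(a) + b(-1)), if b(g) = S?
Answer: -7/2 ≈ -3.5000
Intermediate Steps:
F(P) = -1
S = 3 (S = 9 - 1*6 = 9 - 6 = 3)
b(g) = 3
-7/(F(a) + b(-1)) = -7/(-1 + 3) = -7/2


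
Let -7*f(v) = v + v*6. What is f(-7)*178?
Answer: 1246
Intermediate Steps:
f(v) = -v (f(v) = -(v + v*6)/7 = -(v + 6*v)/7 = -v)
f(-7)*178 = -1*(-7)*178 = 7*178 = 1246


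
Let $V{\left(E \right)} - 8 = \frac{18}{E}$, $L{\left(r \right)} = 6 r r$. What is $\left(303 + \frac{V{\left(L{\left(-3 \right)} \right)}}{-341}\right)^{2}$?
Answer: $\frac{96065283136}{1046529} \approx 91794.0$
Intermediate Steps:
$L{\left(r \right)} = 6 r^{2}$
$V{\left(E \right)} = 8 + \frac{18}{E}$
$\left(303 + \frac{V{\left(L{\left(-3 \right)} \right)}}{-341}\right)^{2} = \left(303 + \frac{8 + \frac{18}{6 \left(-3\right)^{2}}}{-341}\right)^{2} = \left(303 + \left(8 + \frac{18}{6 \cdot 9}\right) \left(- \frac{1}{341}\right)\right)^{2} = \left(303 + \left(8 + \frac{18}{54}\right) \left(- \frac{1}{341}\right)\right)^{2} = \left(303 + \left(8 + 18 \cdot \frac{1}{54}\right) \left(- \frac{1}{341}\right)\right)^{2} = \left(303 + \left(8 + \frac{1}{3}\right) \left(- \frac{1}{341}\right)\right)^{2} = \left(303 + \frac{25}{3} \left(- \frac{1}{341}\right)\right)^{2} = \left(303 - \frac{25}{1023}\right)^{2} = \left(\frac{309944}{1023}\right)^{2} = \frac{96065283136}{1046529}$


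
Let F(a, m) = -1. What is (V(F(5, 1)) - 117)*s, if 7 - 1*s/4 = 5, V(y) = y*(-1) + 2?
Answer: -912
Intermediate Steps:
V(y) = 2 - y (V(y) = -y + 2 = 2 - y)
s = 8 (s = 28 - 4*5 = 28 - 20 = 8)
(V(F(5, 1)) - 117)*s = ((2 - 1*(-1)) - 117)*8 = ((2 + 1) - 117)*8 = (3 - 117)*8 = -114*8 = -912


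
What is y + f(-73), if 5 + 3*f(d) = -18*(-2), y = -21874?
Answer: -65591/3 ≈ -21864.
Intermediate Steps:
f(d) = 31/3 (f(d) = -5/3 + (-18*(-2))/3 = -5/3 + (1/3)*36 = -5/3 + 12 = 31/3)
y + f(-73) = -21874 + 31/3 = -65591/3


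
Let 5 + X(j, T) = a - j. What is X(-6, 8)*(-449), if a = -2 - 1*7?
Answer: 3592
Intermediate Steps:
a = -9 (a = -2 - 7 = -9)
X(j, T) = -14 - j (X(j, T) = -5 + (-9 - j) = -14 - j)
X(-6, 8)*(-449) = (-14 - 1*(-6))*(-449) = (-14 + 6)*(-449) = -8*(-449) = 3592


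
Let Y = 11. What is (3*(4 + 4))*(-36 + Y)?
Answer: -600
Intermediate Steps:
(3*(4 + 4))*(-36 + Y) = (3*(4 + 4))*(-36 + 11) = (3*8)*(-25) = 24*(-25) = -600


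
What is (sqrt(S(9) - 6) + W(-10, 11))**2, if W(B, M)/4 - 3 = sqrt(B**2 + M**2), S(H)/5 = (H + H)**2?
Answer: (12 + sqrt(1614) + 4*sqrt(221))**2 ≈ 12463.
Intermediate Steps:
S(H) = 20*H**2 (S(H) = 5*(H + H)**2 = 5*(2*H)**2 = 5*(4*H**2) = 20*H**2)
W(B, M) = 12 + 4*sqrt(B**2 + M**2)
(sqrt(S(9) - 6) + W(-10, 11))**2 = (sqrt(20*9**2 - 6) + (12 + 4*sqrt((-10)**2 + 11**2)))**2 = (sqrt(20*81 - 6) + (12 + 4*sqrt(100 + 121)))**2 = (sqrt(1620 - 6) + (12 + 4*sqrt(221)))**2 = (sqrt(1614) + (12 + 4*sqrt(221)))**2 = (12 + sqrt(1614) + 4*sqrt(221))**2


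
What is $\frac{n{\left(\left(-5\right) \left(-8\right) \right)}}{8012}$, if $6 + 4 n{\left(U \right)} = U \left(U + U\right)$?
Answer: $\frac{1597}{16024} \approx 0.099663$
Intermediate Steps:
$n{\left(U \right)} = - \frac{3}{2} + \frac{U^{2}}{2}$ ($n{\left(U \right)} = - \frac{3}{2} + \frac{U \left(U + U\right)}{4} = - \frac{3}{2} + \frac{U 2 U}{4} = - \frac{3}{2} + \frac{2 U^{2}}{4} = - \frac{3}{2} + \frac{U^{2}}{2}$)
$\frac{n{\left(\left(-5\right) \left(-8\right) \right)}}{8012} = \frac{- \frac{3}{2} + \frac{\left(\left(-5\right) \left(-8\right)\right)^{2}}{2}}{8012} = \left(- \frac{3}{2} + \frac{40^{2}}{2}\right) \frac{1}{8012} = \left(- \frac{3}{2} + \frac{1}{2} \cdot 1600\right) \frac{1}{8012} = \left(- \frac{3}{2} + 800\right) \frac{1}{8012} = \frac{1597}{2} \cdot \frac{1}{8012} = \frac{1597}{16024}$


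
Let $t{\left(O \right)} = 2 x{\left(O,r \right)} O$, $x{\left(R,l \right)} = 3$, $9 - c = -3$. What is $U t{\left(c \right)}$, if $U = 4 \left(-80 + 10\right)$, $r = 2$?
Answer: $-20160$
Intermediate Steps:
$c = 12$ ($c = 9 - -3 = 9 + 3 = 12$)
$t{\left(O \right)} = 6 O$ ($t{\left(O \right)} = 2 \cdot 3 O = 6 O$)
$U = -280$ ($U = 4 \left(-70\right) = -280$)
$U t{\left(c \right)} = - 280 \cdot 6 \cdot 12 = \left(-280\right) 72 = -20160$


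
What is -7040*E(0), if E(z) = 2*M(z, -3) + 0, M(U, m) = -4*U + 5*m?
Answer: 211200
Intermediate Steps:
E(z) = -30 - 8*z (E(z) = 2*(-4*z + 5*(-3)) + 0 = 2*(-4*z - 15) + 0 = 2*(-15 - 4*z) + 0 = (-30 - 8*z) + 0 = -30 - 8*z)
-7040*E(0) = -7040*(-30 - 8*0) = -7040*(-30 + 0) = -7040*(-30) = 211200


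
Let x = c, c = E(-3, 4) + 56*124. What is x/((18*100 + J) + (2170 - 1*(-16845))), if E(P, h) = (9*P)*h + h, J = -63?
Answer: 855/2594 ≈ 0.32961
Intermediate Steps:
E(P, h) = h + 9*P*h (E(P, h) = 9*P*h + h = h + 9*P*h)
c = 6840 (c = 4*(1 + 9*(-3)) + 56*124 = 4*(1 - 27) + 6944 = 4*(-26) + 6944 = -104 + 6944 = 6840)
x = 6840
x/((18*100 + J) + (2170 - 1*(-16845))) = 6840/((18*100 - 63) + (2170 - 1*(-16845))) = 6840/((1800 - 63) + (2170 + 16845)) = 6840/(1737 + 19015) = 6840/20752 = 6840*(1/20752) = 855/2594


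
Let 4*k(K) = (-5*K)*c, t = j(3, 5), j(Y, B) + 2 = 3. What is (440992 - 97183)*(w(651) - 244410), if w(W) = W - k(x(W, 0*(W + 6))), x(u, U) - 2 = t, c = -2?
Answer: -167618233197/2 ≈ -8.3809e+10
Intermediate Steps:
j(Y, B) = 1 (j(Y, B) = -2 + 3 = 1)
t = 1
x(u, U) = 3 (x(u, U) = 2 + 1 = 3)
k(K) = 5*K/2 (k(K) = (-5*K*(-2))/4 = (10*K)/4 = 5*K/2)
w(W) = -15/2 + W (w(W) = W - 5*3/2 = W - 1*15/2 = W - 15/2 = -15/2 + W)
(440992 - 97183)*(w(651) - 244410) = (440992 - 97183)*((-15/2 + 651) - 244410) = 343809*(1287/2 - 244410) = 343809*(-487533/2) = -167618233197/2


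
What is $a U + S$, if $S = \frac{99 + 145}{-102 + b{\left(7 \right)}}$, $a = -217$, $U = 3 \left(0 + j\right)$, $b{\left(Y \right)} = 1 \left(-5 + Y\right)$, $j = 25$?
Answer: $- \frac{406936}{25} \approx -16277.0$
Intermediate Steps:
$b{\left(Y \right)} = -5 + Y$
$U = 75$ ($U = 3 \left(0 + 25\right) = 3 \cdot 25 = 75$)
$S = - \frac{61}{25}$ ($S = \frac{99 + 145}{-102 + \left(-5 + 7\right)} = \frac{244}{-102 + 2} = \frac{244}{-100} = 244 \left(- \frac{1}{100}\right) = - \frac{61}{25} \approx -2.44$)
$a U + S = \left(-217\right) 75 - \frac{61}{25} = -16275 - \frac{61}{25} = - \frac{406936}{25}$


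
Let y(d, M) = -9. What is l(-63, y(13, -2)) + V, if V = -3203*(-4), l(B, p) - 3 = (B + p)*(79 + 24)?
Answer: 5399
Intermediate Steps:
l(B, p) = 3 + 103*B + 103*p (l(B, p) = 3 + (B + p)*(79 + 24) = 3 + (B + p)*103 = 3 + (103*B + 103*p) = 3 + 103*B + 103*p)
V = 12812
l(-63, y(13, -2)) + V = (3 + 103*(-63) + 103*(-9)) + 12812 = (3 - 6489 - 927) + 12812 = -7413 + 12812 = 5399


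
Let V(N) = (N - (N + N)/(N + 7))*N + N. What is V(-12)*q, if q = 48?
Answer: 45504/5 ≈ 9100.8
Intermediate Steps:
V(N) = N + N*(N - 2*N/(7 + N)) (V(N) = (N - 2*N/(7 + N))*N + N = N*(N - 2*N/(7 + N)) + N = N + N*(N - 2*N/(7 + N)))
V(-12)*q = -12*(7 + (-12)**2 + 6*(-12))/(7 - 12)*48 = -12*(7 + 144 - 72)/(-5)*48 = -12*(-1/5)*79*48 = (948/5)*48 = 45504/5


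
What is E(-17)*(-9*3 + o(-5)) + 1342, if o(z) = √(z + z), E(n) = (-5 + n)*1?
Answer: 1936 - 22*I*√10 ≈ 1936.0 - 69.57*I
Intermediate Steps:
E(n) = -5 + n
o(z) = √2*√z (o(z) = √(2*z) = √2*√z)
E(-17)*(-9*3 + o(-5)) + 1342 = (-5 - 17)*(-9*3 + √2*√(-5)) + 1342 = -22*(-27 + √2*(I*√5)) + 1342 = -22*(-27 + I*√10) + 1342 = (594 - 22*I*√10) + 1342 = 1936 - 22*I*√10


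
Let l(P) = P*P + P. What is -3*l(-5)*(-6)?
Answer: 360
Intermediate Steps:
l(P) = P + P² (l(P) = P² + P = P + P²)
-3*l(-5)*(-6) = -(-15)*(1 - 5)*(-6) = -(-15)*(-4)*(-6) = -3*20*(-6) = -60*(-6) = 360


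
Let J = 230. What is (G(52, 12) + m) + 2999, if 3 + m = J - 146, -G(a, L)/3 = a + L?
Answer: 2888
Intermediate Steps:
G(a, L) = -3*L - 3*a (G(a, L) = -3*(a + L) = -3*(L + a) = -3*L - 3*a)
m = 81 (m = -3 + (230 - 146) = -3 + 84 = 81)
(G(52, 12) + m) + 2999 = ((-3*12 - 3*52) + 81) + 2999 = ((-36 - 156) + 81) + 2999 = (-192 + 81) + 2999 = -111 + 2999 = 2888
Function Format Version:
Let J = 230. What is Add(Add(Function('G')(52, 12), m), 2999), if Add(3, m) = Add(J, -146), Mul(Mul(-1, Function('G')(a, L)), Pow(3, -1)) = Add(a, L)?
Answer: 2888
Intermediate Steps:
Function('G')(a, L) = Add(Mul(-3, L), Mul(-3, a)) (Function('G')(a, L) = Mul(-3, Add(a, L)) = Mul(-3, Add(L, a)) = Add(Mul(-3, L), Mul(-3, a)))
m = 81 (m = Add(-3, Add(230, -146)) = Add(-3, 84) = 81)
Add(Add(Function('G')(52, 12), m), 2999) = Add(Add(Add(Mul(-3, 12), Mul(-3, 52)), 81), 2999) = Add(Add(Add(-36, -156), 81), 2999) = Add(Add(-192, 81), 2999) = Add(-111, 2999) = 2888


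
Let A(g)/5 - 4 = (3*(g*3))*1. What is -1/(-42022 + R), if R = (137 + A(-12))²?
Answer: -1/104667 ≈ -9.5541e-6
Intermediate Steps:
A(g) = 20 + 45*g (A(g) = 20 + 5*((3*(g*3))*1) = 20 + 5*((3*(3*g))*1) = 20 + 5*((9*g)*1) = 20 + 5*(9*g) = 20 + 45*g)
R = 146689 (R = (137 + (20 + 45*(-12)))² = (137 + (20 - 540))² = (137 - 520)² = (-383)² = 146689)
-1/(-42022 + R) = -1/(-42022 + 146689) = -1/104667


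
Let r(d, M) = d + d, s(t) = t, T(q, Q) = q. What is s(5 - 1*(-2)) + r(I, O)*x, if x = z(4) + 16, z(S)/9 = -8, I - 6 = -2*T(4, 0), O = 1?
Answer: 231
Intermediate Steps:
I = -2 (I = 6 - 2*4 = 6 - 8 = -2)
z(S) = -72 (z(S) = 9*(-8) = -72)
r(d, M) = 2*d
x = -56 (x = -72 + 16 = -56)
s(5 - 1*(-2)) + r(I, O)*x = (5 - 1*(-2)) + (2*(-2))*(-56) = (5 + 2) - 4*(-56) = 7 + 224 = 231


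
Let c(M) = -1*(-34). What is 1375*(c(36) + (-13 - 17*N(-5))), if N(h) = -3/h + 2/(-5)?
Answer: 24200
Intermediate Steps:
N(h) = -⅖ - 3/h (N(h) = -3/h + 2*(-⅕) = -3/h - ⅖ = -⅖ - 3/h)
c(M) = 34
1375*(c(36) + (-13 - 17*N(-5))) = 1375*(34 + (-13 - 17*(-⅖ - 3/(-5)))) = 1375*(34 + (-13 - 17*(-⅖ - 3*(-⅕)))) = 1375*(34 + (-13 - 17*(-⅖ + ⅗))) = 1375*(34 + (-13 - 17*⅕)) = 1375*(34 + (-13 - 17/5)) = 1375*(34 - 82/5) = 1375*(88/5) = 24200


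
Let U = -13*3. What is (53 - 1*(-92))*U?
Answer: -5655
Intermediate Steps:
U = -39
(53 - 1*(-92))*U = (53 - 1*(-92))*(-39) = (53 + 92)*(-39) = 145*(-39) = -5655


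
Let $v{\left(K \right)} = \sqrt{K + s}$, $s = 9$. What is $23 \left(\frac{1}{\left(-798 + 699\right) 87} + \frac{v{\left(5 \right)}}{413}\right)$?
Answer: $- \frac{23}{8613} + \frac{23 \sqrt{14}}{413} \approx 0.2057$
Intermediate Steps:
$v{\left(K \right)} = \sqrt{9 + K}$ ($v{\left(K \right)} = \sqrt{K + 9} = \sqrt{9 + K}$)
$23 \left(\frac{1}{\left(-798 + 699\right) 87} + \frac{v{\left(5 \right)}}{413}\right) = 23 \left(\frac{1}{\left(-798 + 699\right) 87} + \frac{\sqrt{9 + 5}}{413}\right) = 23 \left(\frac{1}{-99} \cdot \frac{1}{87} + \sqrt{14} \cdot \frac{1}{413}\right) = 23 \left(\left(- \frac{1}{99}\right) \frac{1}{87} + \frac{\sqrt{14}}{413}\right) = 23 \left(- \frac{1}{8613} + \frac{\sqrt{14}}{413}\right) = - \frac{23}{8613} + \frac{23 \sqrt{14}}{413}$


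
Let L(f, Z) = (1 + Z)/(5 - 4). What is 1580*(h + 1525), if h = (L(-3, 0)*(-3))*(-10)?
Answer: 2456900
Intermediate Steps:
L(f, Z) = 1 + Z (L(f, Z) = (1 + Z)/1 = (1 + Z)*1 = 1 + Z)
h = 30 (h = ((1 + 0)*(-3))*(-10) = (1*(-3))*(-10) = -3*(-10) = 30)
1580*(h + 1525) = 1580*(30 + 1525) = 1580*1555 = 2456900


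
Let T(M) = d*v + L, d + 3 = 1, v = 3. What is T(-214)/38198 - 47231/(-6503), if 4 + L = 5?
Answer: 1804097223/248401594 ≈ 7.2628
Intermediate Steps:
L = 1 (L = -4 + 5 = 1)
d = -2 (d = -3 + 1 = -2)
T(M) = -5 (T(M) = -2*3 + 1 = -6 + 1 = -5)
T(-214)/38198 - 47231/(-6503) = -5/38198 - 47231/(-6503) = -5*1/38198 - 47231*(-1/6503) = -5/38198 + 47231/6503 = 1804097223/248401594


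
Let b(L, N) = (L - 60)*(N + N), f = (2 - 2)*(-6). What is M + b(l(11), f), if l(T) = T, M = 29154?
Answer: 29154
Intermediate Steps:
f = 0 (f = 0*(-6) = 0)
b(L, N) = 2*N*(-60 + L) (b(L, N) = (-60 + L)*(2*N) = 2*N*(-60 + L))
M + b(l(11), f) = 29154 + 2*0*(-60 + 11) = 29154 + 2*0*(-49) = 29154 + 0 = 29154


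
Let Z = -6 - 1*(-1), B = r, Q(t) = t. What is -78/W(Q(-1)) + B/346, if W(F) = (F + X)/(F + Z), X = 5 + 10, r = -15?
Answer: 80859/2422 ≈ 33.385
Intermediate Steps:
B = -15
X = 15
Z = -5 (Z = -6 + 1 = -5)
W(F) = (15 + F)/(-5 + F) (W(F) = (F + 15)/(F - 5) = (15 + F)/(-5 + F))
-78/W(Q(-1)) + B/346 = -78*(-5 - 1)/(15 - 1) - 15/346 = -78/(14/(-6)) - 15*1/346 = -78/((-⅙*14)) - 15/346 = -78/(-7/3) - 15/346 = -78*(-3/7) - 15/346 = 234/7 - 15/346 = 80859/2422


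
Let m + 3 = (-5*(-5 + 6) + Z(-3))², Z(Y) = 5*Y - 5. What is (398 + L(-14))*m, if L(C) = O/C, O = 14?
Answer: 246934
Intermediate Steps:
Z(Y) = -5 + 5*Y
L(C) = 14/C
m = 622 (m = -3 + (-5*(-5 + 6) + (-5 + 5*(-3)))² = -3 + (-5*1 + (-5 - 15))² = -3 + (-5 - 20)² = -3 + (-25)² = -3 + 625 = 622)
(398 + L(-14))*m = (398 + 14/(-14))*622 = (398 + 14*(-1/14))*622 = (398 - 1)*622 = 397*622 = 246934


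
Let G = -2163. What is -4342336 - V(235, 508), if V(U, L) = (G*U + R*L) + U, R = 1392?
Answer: -4541402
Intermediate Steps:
V(U, L) = -2162*U + 1392*L (V(U, L) = (-2163*U + 1392*L) + U = -2162*U + 1392*L)
-4342336 - V(235, 508) = -4342336 - (-2162*235 + 1392*508) = -4342336 - (-508070 + 707136) = -4342336 - 1*199066 = -4342336 - 199066 = -4541402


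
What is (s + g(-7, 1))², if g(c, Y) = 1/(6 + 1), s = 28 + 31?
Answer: 171396/49 ≈ 3497.9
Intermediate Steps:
s = 59
g(c, Y) = ⅐ (g(c, Y) = 1/7 = ⅐)
(s + g(-7, 1))² = (59 + ⅐)² = (414/7)² = 171396/49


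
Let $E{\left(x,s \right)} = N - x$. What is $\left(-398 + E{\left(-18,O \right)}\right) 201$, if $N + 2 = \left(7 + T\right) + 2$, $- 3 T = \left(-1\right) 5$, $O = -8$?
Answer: $-74638$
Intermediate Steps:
$T = \frac{5}{3}$ ($T = - \frac{\left(-1\right) 5}{3} = \left(- \frac{1}{3}\right) \left(-5\right) = \frac{5}{3} \approx 1.6667$)
$N = \frac{26}{3}$ ($N = -2 + \left(\left(7 + \frac{5}{3}\right) + 2\right) = -2 + \left(\frac{26}{3} + 2\right) = -2 + \frac{32}{3} = \frac{26}{3} \approx 8.6667$)
$E{\left(x,s \right)} = \frac{26}{3} - x$
$\left(-398 + E{\left(-18,O \right)}\right) 201 = \left(-398 + \left(\frac{26}{3} - -18\right)\right) 201 = \left(-398 + \left(\frac{26}{3} + 18\right)\right) 201 = \left(-398 + \frac{80}{3}\right) 201 = \left(- \frac{1114}{3}\right) 201 = -74638$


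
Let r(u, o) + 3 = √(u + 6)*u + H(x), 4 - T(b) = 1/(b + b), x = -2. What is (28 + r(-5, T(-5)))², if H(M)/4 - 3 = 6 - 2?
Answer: 2304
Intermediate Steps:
H(M) = 28 (H(M) = 12 + 4*(6 - 2) = 12 + 4*4 = 12 + 16 = 28)
T(b) = 4 - 1/(2*b) (T(b) = 4 - 1/(b + b) = 4 - 1/(2*b))
r(u, o) = 25 + u*√(6 + u) (r(u, o) = -3 + (√(u + 6)*u + 28) = -3 + (√(6 + u)*u + 28) = -3 + (u*√(6 + u) + 28) = -3 + (28 + u*√(6 + u)) = 25 + u*√(6 + u))
(28 + r(-5, T(-5)))² = (28 + (25 - 5*√(6 - 5)))² = (28 + (25 - 5*√1))² = (28 + (25 - 5*1))² = (28 + (25 - 5))² = (28 + 20)² = 48² = 2304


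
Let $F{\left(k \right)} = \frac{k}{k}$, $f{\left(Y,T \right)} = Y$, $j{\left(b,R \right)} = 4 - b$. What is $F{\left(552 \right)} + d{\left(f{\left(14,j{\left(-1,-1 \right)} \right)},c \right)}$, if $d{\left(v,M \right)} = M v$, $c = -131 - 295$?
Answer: $-5963$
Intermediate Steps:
$F{\left(k \right)} = 1$
$c = -426$
$F{\left(552 \right)} + d{\left(f{\left(14,j{\left(-1,-1 \right)} \right)},c \right)} = 1 - 5964 = -5963$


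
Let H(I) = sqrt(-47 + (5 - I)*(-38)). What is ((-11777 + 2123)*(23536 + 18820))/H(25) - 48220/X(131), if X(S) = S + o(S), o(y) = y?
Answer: -24110/131 - 408904824*sqrt(713)/713 ≈ -1.5314e+7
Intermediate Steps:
H(I) = sqrt(-237 + 38*I) (H(I) = sqrt(-47 + (-190 + 38*I)) = sqrt(-237 + 38*I))
X(S) = 2*S (X(S) = S + S = 2*S)
((-11777 + 2123)*(23536 + 18820))/H(25) - 48220/X(131) = ((-11777 + 2123)*(23536 + 18820))/(sqrt(-237 + 38*25)) - 48220/(2*131) = (-9654*42356)/(sqrt(-237 + 950)) - 48220/262 = -408904824*sqrt(713)/713 - 48220*1/262 = -408904824*sqrt(713)/713 - 24110/131 = -24110/131 - 408904824*sqrt(713)/713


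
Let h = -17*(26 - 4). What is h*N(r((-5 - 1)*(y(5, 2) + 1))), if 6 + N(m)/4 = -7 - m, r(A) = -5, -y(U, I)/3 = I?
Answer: 11968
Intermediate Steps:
y(U, I) = -3*I
N(m) = -52 - 4*m (N(m) = -24 + 4*(-7 - m) = -24 + (-28 - 4*m) = -52 - 4*m)
h = -374 (h = -17*22 = -374)
h*N(r((-5 - 1)*(y(5, 2) + 1))) = -374*(-52 - 4*(-5)) = -374*(-52 + 20) = -374*(-32) = 11968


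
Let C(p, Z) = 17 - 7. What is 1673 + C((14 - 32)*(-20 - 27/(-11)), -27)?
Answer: 1683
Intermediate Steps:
C(p, Z) = 10
1673 + C((14 - 32)*(-20 - 27/(-11)), -27) = 1673 + 10 = 1683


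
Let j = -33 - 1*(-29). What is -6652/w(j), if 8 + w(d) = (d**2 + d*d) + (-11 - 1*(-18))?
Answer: -6652/31 ≈ -214.58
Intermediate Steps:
j = -4 (j = -33 + 29 = -4)
w(d) = -1 + 2*d**2 (w(d) = -8 + ((d**2 + d*d) + (-11 - 1*(-18))) = -8 + ((d**2 + d**2) + (-11 + 18)) = -8 + (2*d**2 + 7) = -8 + (7 + 2*d**2) = -1 + 2*d**2)
-6652/w(j) = -6652/(-1 + 2*(-4)**2) = -6652/(-1 + 2*16) = -6652/(-1 + 32) = -6652/31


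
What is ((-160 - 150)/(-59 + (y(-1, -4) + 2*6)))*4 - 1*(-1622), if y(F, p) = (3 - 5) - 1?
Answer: 8234/5 ≈ 1646.8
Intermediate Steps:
y(F, p) = -3 (y(F, p) = -2 - 1 = -3)
((-160 - 150)/(-59 + (y(-1, -4) + 2*6)))*4 - 1*(-1622) = ((-160 - 150)/(-59 + (-3 + 2*6)))*4 - 1*(-1622) = -310/(-59 + (-3 + 12))*4 + 1622 = -310/(-59 + 9)*4 + 1622 = -310/(-50)*4 + 1622 = -310*(-1/50)*4 + 1622 = (31/5)*4 + 1622 = 124/5 + 1622 = 8234/5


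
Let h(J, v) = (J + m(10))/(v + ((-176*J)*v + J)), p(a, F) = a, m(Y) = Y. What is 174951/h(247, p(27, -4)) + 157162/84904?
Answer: -8715384965531123/10910164 ≈ -7.9883e+8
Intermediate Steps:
h(J, v) = (10 + J)/(J + v - 176*J*v) (h(J, v) = (J + 10)/(v + ((-176*J)*v + J)) = (10 + J)/(v + (-176*J*v + J)) = (10 + J)/(v + (J - 176*J*v)) = (10 + J)/(J + v - 176*J*v))
174951/h(247, p(27, -4)) + 157162/84904 = 174951/(((10 + 247)/(247 + 27 - 176*247*27))) + 157162/84904 = 174951/((257/(247 + 27 - 1173744))) + 157162*(1/84904) = 174951/((257/(-1173470))) + 78581/42452 = 174951/((-1/1173470*257)) + 78581/42452 = 174951/(-257/1173470) + 78581/42452 = 174951*(-1173470/257) + 78581/42452 = -205299749970/257 + 78581/42452 = -8715384965531123/10910164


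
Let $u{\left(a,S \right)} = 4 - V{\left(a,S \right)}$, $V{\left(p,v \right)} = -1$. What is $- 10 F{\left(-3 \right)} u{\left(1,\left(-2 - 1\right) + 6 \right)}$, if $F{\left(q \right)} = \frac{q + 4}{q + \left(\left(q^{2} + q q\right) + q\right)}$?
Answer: $- \frac{25}{6} \approx -4.1667$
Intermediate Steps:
$u{\left(a,S \right)} = 5$ ($u{\left(a,S \right)} = 4 - -1 = 4 + 1 = 5$)
$F{\left(q \right)} = \frac{4 + q}{2 q + 2 q^{2}}$ ($F{\left(q \right)} = \frac{4 + q}{q + \left(\left(q^{2} + q^{2}\right) + q\right)} = \frac{4 + q}{q + \left(2 q^{2} + q\right)} = \frac{4 + q}{q + \left(q + 2 q^{2}\right)} = \frac{4 + q}{2 q + 2 q^{2}}$)
$- 10 F{\left(-3 \right)} u{\left(1,\left(-2 - 1\right) + 6 \right)} = - 10 \frac{4 - 3}{2 \left(-3\right) \left(1 - 3\right)} 5 = - 10 \cdot \frac{1}{2} \left(- \frac{1}{3}\right) \frac{1}{-2} \cdot 1 \cdot 5 = - 10 \cdot \frac{1}{2} \left(- \frac{1}{3}\right) \left(- \frac{1}{2}\right) 1 \cdot 5 = \left(-10\right) \frac{1}{12} \cdot 5 = \left(- \frac{5}{6}\right) 5 = - \frac{25}{6}$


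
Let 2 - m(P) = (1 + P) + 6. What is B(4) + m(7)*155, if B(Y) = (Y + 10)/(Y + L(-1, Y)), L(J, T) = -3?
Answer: -1846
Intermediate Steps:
B(Y) = (10 + Y)/(-3 + Y) (B(Y) = (Y + 10)/(Y - 3) = (10 + Y)/(-3 + Y))
m(P) = -5 - P (m(P) = 2 - ((1 + P) + 6) = 2 - (7 + P) = 2 + (-7 - P) = -5 - P)
B(4) + m(7)*155 = (10 + 4)/(-3 + 4) + (-5 - 1*7)*155 = 14/1 + (-5 - 7)*155 = 1*14 - 12*155 = 14 - 1860 = -1846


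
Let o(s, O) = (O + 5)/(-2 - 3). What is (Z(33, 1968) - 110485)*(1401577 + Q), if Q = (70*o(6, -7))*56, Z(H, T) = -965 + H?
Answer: -156334206465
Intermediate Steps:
o(s, O) = -1 - O/5 (o(s, O) = (5 + O)/(-5) = (5 + O)*(-⅕) = -1 - O/5)
Q = 1568 (Q = (70*(-1 - ⅕*(-7)))*56 = (70*(-1 + 7/5))*56 = (70*(⅖))*56 = 28*56 = 1568)
(Z(33, 1968) - 110485)*(1401577 + Q) = ((-965 + 33) - 110485)*(1401577 + 1568) = (-932 - 110485)*1403145 = -111417*1403145 = -156334206465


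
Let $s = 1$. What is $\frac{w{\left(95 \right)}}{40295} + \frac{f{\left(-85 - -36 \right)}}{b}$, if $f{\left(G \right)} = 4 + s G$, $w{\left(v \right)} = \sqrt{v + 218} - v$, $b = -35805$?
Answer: $- \frac{21176}{19236833} + \frac{\sqrt{313}}{40295} \approx -0.00066175$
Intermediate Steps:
$w{\left(v \right)} = \sqrt{218 + v} - v$
$f{\left(G \right)} = 4 + G$ ($f{\left(G \right)} = 4 + 1 G = 4 + G$)
$\frac{w{\left(95 \right)}}{40295} + \frac{f{\left(-85 - -36 \right)}}{b} = \frac{\sqrt{218 + 95} - 95}{40295} + \frac{4 - 49}{-35805} = \left(\sqrt{313} - 95\right) \frac{1}{40295} + \left(4 + \left(-85 + 36\right)\right) \left(- \frac{1}{35805}\right) = \left(-95 + \sqrt{313}\right) \frac{1}{40295} + \left(4 - 49\right) \left(- \frac{1}{35805}\right) = \left(- \frac{19}{8059} + \frac{\sqrt{313}}{40295}\right) - - \frac{3}{2387} = \left(- \frac{19}{8059} + \frac{\sqrt{313}}{40295}\right) + \frac{3}{2387} = - \frac{21176}{19236833} + \frac{\sqrt{313}}{40295}$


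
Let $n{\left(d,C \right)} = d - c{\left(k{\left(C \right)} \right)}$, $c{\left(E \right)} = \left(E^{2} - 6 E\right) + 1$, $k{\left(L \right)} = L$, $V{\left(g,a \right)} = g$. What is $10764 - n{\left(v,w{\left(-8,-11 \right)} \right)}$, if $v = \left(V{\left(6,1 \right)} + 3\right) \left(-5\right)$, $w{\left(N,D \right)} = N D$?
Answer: $18026$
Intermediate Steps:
$w{\left(N,D \right)} = D N$
$c{\left(E \right)} = 1 + E^{2} - 6 E$
$v = -45$ ($v = \left(6 + 3\right) \left(-5\right) = 9 \left(-5\right) = -45$)
$n{\left(d,C \right)} = -1 + d - C^{2} + 6 C$ ($n{\left(d,C \right)} = d - \left(1 + C^{2} - 6 C\right) = -1 + d - C^{2} + 6 C$)
$10764 - n{\left(v,w{\left(-8,-11 \right)} \right)} = 10764 - \left(-1 - 45 - \left(\left(-11\right) \left(-8\right)\right)^{2} + 6 \left(\left(-11\right) \left(-8\right)\right)\right) = 10764 - \left(-1 - 45 - 88^{2} + 6 \cdot 88\right) = 10764 - \left(-1 - 45 - 7744 + 528\right) = 10764 - -7262 = 10764 + 7262 = 18026$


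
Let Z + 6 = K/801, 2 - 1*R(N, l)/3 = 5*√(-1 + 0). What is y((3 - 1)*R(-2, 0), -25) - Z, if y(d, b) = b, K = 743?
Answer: -15962/801 ≈ -19.928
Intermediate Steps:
R(N, l) = 6 - 15*I (R(N, l) = 6 - 15*√(-1 + 0) = 6 - 15*√(-1) = 6 - 15*I)
Z = -4063/801 (Z = -6 + 743/801 = -4063/801 ≈ -5.0724)
y((3 - 1)*R(-2, 0), -25) - Z = -25 - 1*(-4063/801) = -25 + 4063/801 = -15962/801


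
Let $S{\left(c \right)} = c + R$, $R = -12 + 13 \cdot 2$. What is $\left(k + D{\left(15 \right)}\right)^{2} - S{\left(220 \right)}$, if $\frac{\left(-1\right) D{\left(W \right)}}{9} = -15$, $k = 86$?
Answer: $48607$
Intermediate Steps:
$R = 14$ ($R = -12 + 26 = 14$)
$D{\left(W \right)} = 135$ ($D{\left(W \right)} = \left(-9\right) \left(-15\right) = 135$)
$S{\left(c \right)} = 14 + c$ ($S{\left(c \right)} = c + 14 = 14 + c$)
$\left(k + D{\left(15 \right)}\right)^{2} - S{\left(220 \right)} = \left(86 + 135\right)^{2} - \left(14 + 220\right) = 221^{2} - 234 = 48841 - 234 = 48607$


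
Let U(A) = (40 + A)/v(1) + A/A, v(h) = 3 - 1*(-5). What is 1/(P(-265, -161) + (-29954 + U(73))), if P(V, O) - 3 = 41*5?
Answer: -8/237847 ≈ -3.3635e-5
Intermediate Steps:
v(h) = 8 (v(h) = 3 + 5 = 8)
P(V, O) = 208 (P(V, O) = 3 + 41*5 = 3 + 205 = 208)
U(A) = 6 + A/8 (U(A) = (40 + A)/8 + A/A = (40 + A)*(⅛) + 1 = (5 + A/8) + 1 = 6 + A/8)
1/(P(-265, -161) + (-29954 + U(73))) = 1/(208 + (-29954 + (6 + (⅛)*73))) = 1/(208 + (-29954 + (6 + 73/8))) = 1/(208 + (-29954 + 121/8)) = 1/(208 - 239511/8) = 1/(-237847/8) = -8/237847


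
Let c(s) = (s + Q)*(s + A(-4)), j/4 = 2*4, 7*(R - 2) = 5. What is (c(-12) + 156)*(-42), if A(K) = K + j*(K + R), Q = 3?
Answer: -28152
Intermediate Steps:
R = 19/7 (R = 2 + (1/7)*5 = 2 + 5/7 = 19/7 ≈ 2.7143)
j = 32 (j = 4*(2*4) = 4*8 = 32)
A(K) = 608/7 + 33*K (A(K) = K + 32*(K + 19/7) = K + 32*(19/7 + K) = K + (608/7 + 32*K) = 608/7 + 33*K)
c(s) = (3 + s)*(-316/7 + s) (c(s) = (s + 3)*(s + (608/7 + 33*(-4))) = (3 + s)*(s + (608/7 - 132)) = (3 + s)*(s - 316/7) = (3 + s)*(-316/7 + s))
(c(-12) + 156)*(-42) = ((-948/7 + (-12)**2 - 295/7*(-12)) + 156)*(-42) = ((-948/7 + 144 + 3540/7) + 156)*(-42) = (3600/7 + 156)*(-42) = (4692/7)*(-42) = -28152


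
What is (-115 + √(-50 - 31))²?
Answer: 13144 - 2070*I ≈ 13144.0 - 2070.0*I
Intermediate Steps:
(-115 + √(-50 - 31))² = (-115 + √(-81))² = (-115 + 9*I)²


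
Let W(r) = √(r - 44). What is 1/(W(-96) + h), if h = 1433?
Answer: 1433/2053629 - 2*I*√35/2053629 ≈ 0.00069779 - 5.7616e-6*I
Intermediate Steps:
W(r) = √(-44 + r)
1/(W(-96) + h) = 1/(√(-44 - 96) + 1433) = 1/(√(-140) + 1433) = 1/(2*I*√35 + 1433) = 1/(1433 + 2*I*√35)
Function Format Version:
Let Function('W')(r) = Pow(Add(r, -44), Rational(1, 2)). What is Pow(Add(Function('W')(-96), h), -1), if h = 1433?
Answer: Add(Rational(1433, 2053629), Mul(Rational(-2, 2053629), I, Pow(35, Rational(1, 2)))) ≈ Add(0.00069779, Mul(-5.7616e-6, I))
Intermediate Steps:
Function('W')(r) = Pow(Add(-44, r), Rational(1, 2))
Pow(Add(Function('W')(-96), h), -1) = Pow(Add(Pow(Add(-44, -96), Rational(1, 2)), 1433), -1) = Pow(Add(Pow(-140, Rational(1, 2)), 1433), -1) = Pow(Add(Mul(2, I, Pow(35, Rational(1, 2))), 1433), -1) = Pow(Add(1433, Mul(2, I, Pow(35, Rational(1, 2)))), -1)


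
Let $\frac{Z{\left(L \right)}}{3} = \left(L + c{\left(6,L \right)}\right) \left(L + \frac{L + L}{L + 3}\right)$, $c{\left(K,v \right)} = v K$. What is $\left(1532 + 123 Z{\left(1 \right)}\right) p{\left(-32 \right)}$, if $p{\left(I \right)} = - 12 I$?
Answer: $2076096$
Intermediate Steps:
$c{\left(K,v \right)} = K v$
$Z{\left(L \right)} = 21 L \left(L + \frac{2 L}{3 + L}\right)$ ($Z{\left(L \right)} = 3 \left(L + 6 L\right) \left(L + \frac{L + L}{L + 3}\right) = 3 \cdot 7 L \left(L + \frac{2 L}{3 + L}\right) = 21 L \left(L + \frac{2 L}{3 + L}\right)$)
$\left(1532 + 123 Z{\left(1 \right)}\right) p{\left(-32 \right)} = \left(1532 + 123 \frac{21 \cdot 1^{2} \left(5 + 1\right)}{3 + 1}\right) \left(\left(-12\right) \left(-32\right)\right) = \left(1532 + 123 \cdot 21 \cdot 1 \cdot \frac{1}{4} \cdot 6\right) 384 = \left(1532 + 123 \cdot \frac{63}{2}\right) 384 = \left(1532 + \frac{7749}{2}\right) 384 = \frac{10813}{2} \cdot 384 = 2076096$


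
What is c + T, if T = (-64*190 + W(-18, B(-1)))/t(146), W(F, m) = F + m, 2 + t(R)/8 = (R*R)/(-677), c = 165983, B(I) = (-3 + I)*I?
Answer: 15055459339/90680 ≈ 1.6603e+5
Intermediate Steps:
B(I) = I*(-3 + I)
t(R) = -16 - 8*R**2/677 (t(R) = -16 + 8*((R*R)/(-677)) = -16 + 8*(R**2*(-1/677)) = -16 + 8*(-R**2/677) = -16 - 8*R**2/677)
T = 4120899/90680 (T = (-64*190 + (-18 - (-3 - 1)))/(-16 - 8/677*146**2) = (-12160 + (-18 - 1*(-4)))/(-16 - 8/677*21316) = (-12160 + (-18 + 4))/(-16 - 170528/677) = (-12160 - 14)/(-181360/677) = -12174*(-677/181360) = 4120899/90680 ≈ 45.444)
c + T = 165983 + 4120899/90680 = 15055459339/90680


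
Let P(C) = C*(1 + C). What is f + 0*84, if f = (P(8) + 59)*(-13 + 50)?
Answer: 4847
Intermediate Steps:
f = 4847 (f = (8*(1 + 8) + 59)*(-13 + 50) = (8*9 + 59)*37 = (72 + 59)*37 = 131*37 = 4847)
f + 0*84 = 4847 + 0*84 = 4847 + 0 = 4847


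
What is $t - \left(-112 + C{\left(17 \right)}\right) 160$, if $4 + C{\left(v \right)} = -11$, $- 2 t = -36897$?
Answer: $\frac{77537}{2} \approx 38769.0$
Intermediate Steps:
$t = \frac{36897}{2}$ ($t = \left(- \frac{1}{2}\right) \left(-36897\right) = \frac{36897}{2} \approx 18449.0$)
$C{\left(v \right)} = -15$ ($C{\left(v \right)} = -4 - 11 = -15$)
$t - \left(-112 + C{\left(17 \right)}\right) 160 = \frac{36897}{2} - \left(-112 - 15\right) 160 = \frac{36897}{2} - \left(-127\right) 160 = \frac{36897}{2} - -20320 = \frac{36897}{2} + 20320 = \frac{77537}{2}$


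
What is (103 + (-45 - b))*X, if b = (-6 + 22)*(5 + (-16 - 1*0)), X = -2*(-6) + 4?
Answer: 3744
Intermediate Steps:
X = 16 (X = 12 + 4 = 16)
b = -176 (b = 16*(5 + (-16 + 0)) = 16*(5 - 16) = 16*(-11) = -176)
(103 + (-45 - b))*X = (103 + (-45 - 1*(-176)))*16 = (103 + (-45 + 176))*16 = (103 + 131)*16 = 234*16 = 3744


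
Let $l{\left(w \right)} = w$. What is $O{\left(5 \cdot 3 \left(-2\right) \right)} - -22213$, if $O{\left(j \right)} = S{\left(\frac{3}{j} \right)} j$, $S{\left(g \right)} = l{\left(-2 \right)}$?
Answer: $22273$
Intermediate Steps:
$S{\left(g \right)} = -2$
$O{\left(j \right)} = - 2 j$
$O{\left(5 \cdot 3 \left(-2\right) \right)} - -22213 = - 2 \cdot 5 \cdot 3 \left(-2\right) - -22213 = - 2 \cdot 15 \left(-2\right) + 22213 = \left(-2\right) \left(-30\right) + 22213 = 60 + 22213 = 22273$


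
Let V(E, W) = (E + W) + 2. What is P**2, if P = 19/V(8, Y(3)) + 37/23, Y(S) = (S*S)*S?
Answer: 3261636/724201 ≈ 4.5038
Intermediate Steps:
Y(S) = S**3 (Y(S) = S**2*S = S**3)
V(E, W) = 2 + E + W
P = 1806/851 (P = 19/(2 + 8 + 3**3) + 37/23 = 19/(2 + 8 + 27) + 37*(1/23) = 19/37 + 37/23 = 1806/851 ≈ 2.1222)
P**2 = (1806/851)**2 = 3261636/724201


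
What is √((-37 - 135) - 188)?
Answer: 6*I*√10 ≈ 18.974*I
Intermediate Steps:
√((-37 - 135) - 188) = √(-172 - 188) = √(-360) = 6*I*√10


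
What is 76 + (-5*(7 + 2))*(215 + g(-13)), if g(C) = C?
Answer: -9014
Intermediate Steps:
76 + (-5*(7 + 2))*(215 + g(-13)) = 76 + (-5*(7 + 2))*(215 - 13) = 76 - 5*9*202 = 76 - 45*202 = 76 - 9090 = -9014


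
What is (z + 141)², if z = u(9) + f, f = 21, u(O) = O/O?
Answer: 26569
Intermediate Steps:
u(O) = 1
z = 22 (z = 1 + 21 = 22)
(z + 141)² = (22 + 141)² = 163² = 26569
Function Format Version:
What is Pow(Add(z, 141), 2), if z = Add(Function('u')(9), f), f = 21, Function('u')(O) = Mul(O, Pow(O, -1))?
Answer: 26569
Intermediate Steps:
Function('u')(O) = 1
z = 22 (z = Add(1, 21) = 22)
Pow(Add(z, 141), 2) = Pow(Add(22, 141), 2) = Pow(163, 2) = 26569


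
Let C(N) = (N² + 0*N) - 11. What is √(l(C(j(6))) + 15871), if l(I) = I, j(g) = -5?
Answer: 3*√1765 ≈ 126.04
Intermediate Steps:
C(N) = -11 + N² (C(N) = (N² + 0) - 11 = N² - 11 = -11 + N²)
√(l(C(j(6))) + 15871) = √((-11 + (-5)²) + 15871) = √((-11 + 25) + 15871) = √(14 + 15871) = √15885 = 3*√1765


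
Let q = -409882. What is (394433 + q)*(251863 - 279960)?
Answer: 434070553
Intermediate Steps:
(394433 + q)*(251863 - 279960) = (394433 - 409882)*(251863 - 279960) = -15449*(-28097) = 434070553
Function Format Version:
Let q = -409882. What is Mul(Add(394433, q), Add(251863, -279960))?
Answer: 434070553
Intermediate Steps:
Mul(Add(394433, q), Add(251863, -279960)) = Mul(Add(394433, -409882), Add(251863, -279960)) = Mul(-15449, -28097) = 434070553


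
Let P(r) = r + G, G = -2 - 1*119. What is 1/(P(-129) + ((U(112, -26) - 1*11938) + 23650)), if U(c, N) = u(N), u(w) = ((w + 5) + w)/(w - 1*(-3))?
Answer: 23/263673 ≈ 8.7229e-5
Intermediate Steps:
u(w) = (5 + 2*w)/(3 + w) (u(w) = ((5 + w) + w)/(w + 3) = (5 + 2*w)/(3 + w))
U(c, N) = (5 + 2*N)/(3 + N)
G = -121 (G = -2 - 119 = -121)
P(r) = -121 + r (P(r) = r - 121 = -121 + r)
1/(P(-129) + ((U(112, -26) - 1*11938) + 23650)) = 1/((-121 - 129) + (((5 + 2*(-26))/(3 - 26) - 1*11938) + 23650)) = 1/(-250 + (((5 - 52)/(-23) - 11938) + 23650)) = 1/(-250 + ((-1/23*(-47) - 11938) + 23650)) = 1/(-250 + ((47/23 - 11938) + 23650)) = 1/(-250 + (-274527/23 + 23650)) = 1/(-250 + 269423/23) = 1/(263673/23) = 23/263673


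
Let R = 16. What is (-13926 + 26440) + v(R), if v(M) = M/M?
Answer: 12515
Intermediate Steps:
v(M) = 1
(-13926 + 26440) + v(R) = (-13926 + 26440) + 1 = 12514 + 1 = 12515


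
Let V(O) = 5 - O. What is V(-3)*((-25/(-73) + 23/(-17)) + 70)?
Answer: 684928/1241 ≈ 551.92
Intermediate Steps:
V(-3)*((-25/(-73) + 23/(-17)) + 70) = (5 - 1*(-3))*((-25/(-73) + 23/(-17)) + 70) = (5 + 3)*((-25*(-1/73) + 23*(-1/17)) + 70) = 8*((25/73 - 23/17) + 70) = 8*(-1254/1241 + 70) = 8*(85616/1241) = 684928/1241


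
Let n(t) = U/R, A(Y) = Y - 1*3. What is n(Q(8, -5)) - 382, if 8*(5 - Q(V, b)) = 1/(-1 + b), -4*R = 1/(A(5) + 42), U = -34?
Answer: 5602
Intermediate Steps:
A(Y) = -3 + Y (A(Y) = Y - 3 = -3 + Y)
R = -1/176 (R = -1/(4*((-3 + 5) + 42)) = -1/(4*(2 + 42)) = -¼/44 = -¼*1/44 = -1/176 ≈ -0.0056818)
Q(V, b) = 5 - 1/(8*(-1 + b))
n(t) = 5984 (n(t) = -34/(-1/176) = -34*(-176) = 5984)
n(Q(8, -5)) - 382 = 5984 - 382 = 5602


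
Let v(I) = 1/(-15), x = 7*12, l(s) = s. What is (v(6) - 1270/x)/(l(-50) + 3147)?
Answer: -1063/216790 ≈ -0.0049034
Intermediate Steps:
x = 84
v(I) = -1/15
(v(6) - 1270/x)/(l(-50) + 3147) = (-1/15 - 1270/84)/(-50 + 3147) = (-1/15 - 1270*1/84)/3097 = (-1/15 - 635/42)*(1/3097) = -1063/70*1/3097 = -1063/216790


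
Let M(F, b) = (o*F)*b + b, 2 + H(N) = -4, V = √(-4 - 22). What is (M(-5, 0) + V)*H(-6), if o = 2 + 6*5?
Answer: -6*I*√26 ≈ -30.594*I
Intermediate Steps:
o = 32 (o = 2 + 30 = 32)
V = I*√26 (V = √(-26) = I*√26 ≈ 5.099*I)
H(N) = -6 (H(N) = -2 - 4 = -6)
M(F, b) = b + 32*F*b (M(F, b) = (32*F)*b + b = 32*F*b + b = b + 32*F*b)
(M(-5, 0) + V)*H(-6) = (0*(1 + 32*(-5)) + I*√26)*(-6) = (0*(1 - 160) + I*√26)*(-6) = (0*(-159) + I*√26)*(-6) = (0 + I*√26)*(-6) = (I*√26)*(-6) = -6*I*√26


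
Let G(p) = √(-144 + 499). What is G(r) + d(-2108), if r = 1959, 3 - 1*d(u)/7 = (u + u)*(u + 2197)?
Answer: 2626589 + √355 ≈ 2.6266e+6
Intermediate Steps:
d(u) = 21 - 14*u*(2197 + u) (d(u) = 21 - 7*(u + u)*(u + 2197) = 21 - 7*2*u*(2197 + u) = 21 - 14*u*(2197 + u))
G(p) = √355
G(r) + d(-2108) = √355 + (21 - 30758*(-2108) - 14*(-2108)²) = √355 + (21 + 64837864 - 14*4443664) = √355 + (21 + 64837864 - 62211296) = √355 + 2626589 = 2626589 + √355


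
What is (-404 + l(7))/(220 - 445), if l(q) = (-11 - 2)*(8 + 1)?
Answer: 521/225 ≈ 2.3156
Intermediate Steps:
l(q) = -117 (l(q) = -13*9 = -117)
(-404 + l(7))/(220 - 445) = (-404 - 117)/(220 - 445) = -521/(-225) = -521*(-1/225) = 521/225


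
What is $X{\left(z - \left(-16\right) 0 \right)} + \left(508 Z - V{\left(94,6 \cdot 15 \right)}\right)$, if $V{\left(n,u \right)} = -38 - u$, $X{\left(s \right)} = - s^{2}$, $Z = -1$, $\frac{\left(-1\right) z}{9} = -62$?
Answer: $-311744$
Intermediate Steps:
$z = 558$ ($z = \left(-9\right) \left(-62\right) = 558$)
$X{\left(z - \left(-16\right) 0 \right)} + \left(508 Z - V{\left(94,6 \cdot 15 \right)}\right) = - \left(558 - \left(-16\right) 0\right)^{2} - \left(470 - 6 \cdot 15\right) = - \left(558 - 0\right)^{2} - \left(470 - 90\right) = - \left(558 + 0\right)^{2} - 380 = - 558^{2} - 380 = \left(-1\right) 311364 + \left(-508 + 128\right) = -311364 - 380 = -311744$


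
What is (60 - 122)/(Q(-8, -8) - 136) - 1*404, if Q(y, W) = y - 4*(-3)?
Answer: -26633/66 ≈ -403.53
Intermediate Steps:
Q(y, W) = 12 + y (Q(y, W) = y + 12 = 12 + y)
(60 - 122)/(Q(-8, -8) - 136) - 1*404 = (60 - 122)/((12 - 8) - 136) - 1*404 = -62/(4 - 136) - 404 = -62/(-132) - 404 = -62*(-1/132) - 404 = 31/66 - 404 = -26633/66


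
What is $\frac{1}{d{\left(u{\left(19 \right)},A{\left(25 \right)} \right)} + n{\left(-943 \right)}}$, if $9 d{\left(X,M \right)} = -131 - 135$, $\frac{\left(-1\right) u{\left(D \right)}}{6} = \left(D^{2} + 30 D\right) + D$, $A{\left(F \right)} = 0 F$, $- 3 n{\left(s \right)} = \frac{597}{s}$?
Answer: $- \frac{8487}{249047} \approx -0.034078$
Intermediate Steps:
$n{\left(s \right)} = - \frac{199}{s}$ ($n{\left(s \right)} = - \frac{597 \frac{1}{s}}{3} = - \frac{199}{s}$)
$A{\left(F \right)} = 0$
$u{\left(D \right)} = - 186 D - 6 D^{2}$ ($u{\left(D \right)} = - 6 \left(\left(D^{2} + 30 D\right) + D\right) = - 6 \left(D^{2} + 31 D\right) = - 186 D - 6 D^{2}$)
$d{\left(X,M \right)} = - \frac{266}{9}$ ($d{\left(X,M \right)} = \frac{-131 - 135}{9} = \frac{1}{9} \left(-266\right) = - \frac{266}{9}$)
$\frac{1}{d{\left(u{\left(19 \right)},A{\left(25 \right)} \right)} + n{\left(-943 \right)}} = \frac{1}{- \frac{266}{9} - \frac{199}{-943}} = \frac{1}{- \frac{266}{9} - - \frac{199}{943}} = \frac{1}{- \frac{266}{9} + \frac{199}{943}} = \frac{1}{- \frac{249047}{8487}} = - \frac{8487}{249047}$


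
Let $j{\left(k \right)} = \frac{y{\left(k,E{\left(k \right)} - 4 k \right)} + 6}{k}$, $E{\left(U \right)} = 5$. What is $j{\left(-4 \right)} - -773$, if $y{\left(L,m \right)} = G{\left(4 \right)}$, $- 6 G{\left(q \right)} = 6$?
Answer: $\frac{3087}{4} \approx 771.75$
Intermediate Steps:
$G{\left(q \right)} = -1$ ($G{\left(q \right)} = \left(- \frac{1}{6}\right) 6 = -1$)
$y{\left(L,m \right)} = -1$
$j{\left(k \right)} = \frac{5}{k}$ ($j{\left(k \right)} = \frac{-1 + 6}{k} = \frac{5}{k}$)
$j{\left(-4 \right)} - -773 = \frac{5}{-4} - -773 = 5 \left(- \frac{1}{4}\right) + 773 = - \frac{5}{4} + 773 = \frac{3087}{4}$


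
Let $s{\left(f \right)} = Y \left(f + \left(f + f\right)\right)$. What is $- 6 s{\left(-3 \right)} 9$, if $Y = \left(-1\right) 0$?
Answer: $0$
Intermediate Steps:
$Y = 0$
$s{\left(f \right)} = 0$ ($s{\left(f \right)} = 0 \left(f + \left(f + f\right)\right) = 0 \left(f + 2 f\right) = 0 \cdot 3 f = 0$)
$- 6 s{\left(-3 \right)} 9 = \left(-6\right) 0 \cdot 9 = 0 \cdot 9 = 0$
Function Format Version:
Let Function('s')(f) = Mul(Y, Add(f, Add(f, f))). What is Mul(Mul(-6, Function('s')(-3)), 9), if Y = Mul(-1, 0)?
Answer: 0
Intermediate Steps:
Y = 0
Function('s')(f) = 0 (Function('s')(f) = Mul(0, Add(f, Add(f, f))) = Mul(0, Add(f, Mul(2, f))) = Mul(0, Mul(3, f)) = 0)
Mul(Mul(-6, Function('s')(-3)), 9) = Mul(Mul(-6, 0), 9) = Mul(0, 9) = 0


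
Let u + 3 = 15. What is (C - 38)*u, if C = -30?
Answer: -816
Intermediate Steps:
u = 12 (u = -3 + 15 = 12)
(C - 38)*u = (-30 - 38)*12 = -68*12 = -816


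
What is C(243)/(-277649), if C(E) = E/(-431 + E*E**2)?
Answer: -243/3983840012924 ≈ -6.0996e-11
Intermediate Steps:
C(E) = E/(-431 + E**3)
C(243)/(-277649) = (243/(-431 + 243**3))/(-277649) = (243/(-431 + 14348907))*(-1/277649) = (243/14348476)*(-1/277649) = -243/3983840012924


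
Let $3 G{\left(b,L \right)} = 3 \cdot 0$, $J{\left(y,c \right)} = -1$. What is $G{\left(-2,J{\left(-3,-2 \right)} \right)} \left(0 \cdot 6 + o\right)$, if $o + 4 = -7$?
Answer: $0$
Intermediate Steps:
$G{\left(b,L \right)} = 0$ ($G{\left(b,L \right)} = \frac{3 \cdot 0}{3} = \frac{1}{3} \cdot 0 = 0$)
$o = -11$ ($o = -4 - 7 = -11$)
$G{\left(-2,J{\left(-3,-2 \right)} \right)} \left(0 \cdot 6 + o\right) = 0 \left(0 \cdot 6 - 11\right) = 0 \left(0 - 11\right) = 0 \left(-11\right) = 0$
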